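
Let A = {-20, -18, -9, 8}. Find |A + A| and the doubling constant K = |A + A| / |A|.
K = |A + A| / |A| = 10/4 = 5/2

Enumerate A + A = {a + b : a, b ∈ A}. With |A| = 4, there are |A|^2 = 16 ordered sum pairs; collecting distinct values, A + A = {-40, -38, -36, -29, -27, -18, -12, -10, -1, 16}, so |A + A| = 10. Thus K = 10/4 = 5/2. For comparison, the minimum possible |A + A| over all 4-element sets is 2·4 − 1 = 7 (so min K = 7/4), attained only by arithmetic progressions.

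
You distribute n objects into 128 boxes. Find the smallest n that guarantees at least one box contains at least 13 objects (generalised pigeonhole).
n = (13 − 1)·128 + 1 = 1537

By the generalised pigeonhole principle, to guarantee some box contains ≥ r objects we need more than (r − 1) · k objects total. Threshold: n = (r − 1) · k + 1. With r = 13 and k = 128: n = 12 · 128 + 1 = 1536 + 1 = 1537. For n = 1536 = 12 · 128, we can put exactly 12 objects in every box, avoiding 13 in any single one — so 1537 is tight.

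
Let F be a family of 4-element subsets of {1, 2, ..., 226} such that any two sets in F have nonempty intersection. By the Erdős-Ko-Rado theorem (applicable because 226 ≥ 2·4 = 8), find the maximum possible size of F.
max |F| = C(225, 3) = 1873200

The Erdős-Ko-Rado theorem states: for n ≥ 2k, an intersecting family of k-subsets of an n-element set has size at most C(n − 1, k − 1), with equality for 'star' families {A ⊆ [n] : |A| = k, i ∈ A} (fix an element i). For n = 226, k = 4: C(225, 3) = 1873200.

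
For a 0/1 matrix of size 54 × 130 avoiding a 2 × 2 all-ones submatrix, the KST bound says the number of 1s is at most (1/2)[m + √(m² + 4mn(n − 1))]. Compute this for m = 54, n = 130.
z(54, 130; 2, 2) ≤ (1/2)[54 + √(54² + 4·54·130·129)] = (1/2)[54 + √3625236] = 979.0026

Kővári–Sós–Turán: let r_1, ..., r_54 be the row sums and z = Σ r_i the total number of 1s. Each pair of columns can share at most one row with both entries 1 (else a 2×2 all-ones block appears), so Σ_i C(r_i, 2) ≤ C(130, 2) = 8385. By convexity Σ_i C(r_i, 2) ≥ 54·C(z/54, 2) = z(z − 54)/(2·54), giving z² − 54z − 54·130·129 ≤ 0 and hence z ≤ (1/2)[54 + √(2916 + 4·905580)] = (1/2)[54 + √3625236] ≈ (1/2)(54 + 1904.0053) = 979.0026.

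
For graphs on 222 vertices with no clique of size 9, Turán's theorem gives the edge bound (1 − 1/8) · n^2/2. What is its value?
Turán density bound = (7/8) · 222^2/2 = 86247/4 ≈ 21561.75

Turán's theorem: ex(n, K_{r+1}) is achieved by the complete r-partite Turán graph T(n, r) with parts as balanced as possible, and is at most (1 − 1/r) · n^2/2. For r = 8, n = 222: the density bound is (7/8) · 49284/2 = 86247/4 ≈ 21561.75. The integer-valued extremum is e(T(222, 8)) = 21561, which is strictly less than the density bound 86247/4 since 8 ∤ 222 (the parts of T(222, 8) cannot all be equal).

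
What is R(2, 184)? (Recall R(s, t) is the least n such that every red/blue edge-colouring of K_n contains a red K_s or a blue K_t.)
R(2, 184) = 184

R(2, k) = k for all k ≥ 2: in a 2-colouring of K_k, either some edge is red (a red K_2) or all edges are blue (a blue K_k). And K_{183} coloured all-blue has no blue K_184, so R(2, 184) > 183. Hence R(2, 184) = 184.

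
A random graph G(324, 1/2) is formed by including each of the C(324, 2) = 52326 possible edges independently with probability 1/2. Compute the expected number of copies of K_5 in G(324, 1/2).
E[# K_5] = C(324, 5) · (1/2)^C(5, 2) = 28845440064 / 2^10 = 450710001/16 = 28169375.0625

For each 5-subset S of vertices (there are C(324, 5) = 28845440064 such S), let X_S = 1 if S induces a K_5 (all C(5, 2) = 10 edges present). Then P(X_S = 1) = (1/2)^10 = 1/1024. By linearity of expectation, E[# K_5] = C(324, 5) · (1/2)^10 = 28845440064 / 1024 = 450710001/16 = 28169375.0625.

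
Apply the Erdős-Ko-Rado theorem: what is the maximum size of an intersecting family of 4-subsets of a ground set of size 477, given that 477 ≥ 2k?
max |F| = C(476, 3) = 17861900

The Erdős-Ko-Rado theorem states: for n ≥ 2k, an intersecting family of k-subsets of an n-element set has size at most C(n − 1, k − 1), with equality for 'star' families {A ⊆ [n] : |A| = k, i ∈ A} (fix an element i). For n = 477, k = 4: C(476, 3) = 17861900.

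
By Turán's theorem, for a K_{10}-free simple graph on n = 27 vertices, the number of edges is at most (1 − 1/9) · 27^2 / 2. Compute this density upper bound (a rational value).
Turán density bound = (8/9) · 27^2/2 = 324

Turán's theorem: ex(n, K_{r+1}) is achieved by the complete r-partite Turán graph T(n, r) with parts as balanced as possible, and is at most (1 − 1/r) · n^2/2. For r = 9, n = 27: the density bound is (8/9) · 729/2 = 324. Since 9 ∣ 27, the Turán graph T(27, 9) has parts of equal size 3, and its edge count e(T(27, 9)) = 324 attains the density bound exactly.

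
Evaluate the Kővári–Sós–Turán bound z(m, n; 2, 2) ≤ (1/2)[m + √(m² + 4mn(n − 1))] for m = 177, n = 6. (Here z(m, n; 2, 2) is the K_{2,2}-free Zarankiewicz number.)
z(177, 6; 2, 2) ≤ (1/2)[177 + √(177² + 4·177·6·5)] = (1/2)[177 + √52569] = 203.1397

Kővári–Sós–Turán: let r_1, ..., r_177 be the row sums and z = Σ r_i the total number of 1s. Each pair of columns can share at most one row with both entries 1 (else a 2×2 all-ones block appears), so Σ_i C(r_i, 2) ≤ C(6, 2) = 15. By convexity Σ_i C(r_i, 2) ≥ 177·C(z/177, 2) = z(z − 177)/(2·177), giving z² − 177z − 177·6·5 ≤ 0 and hence z ≤ (1/2)[177 + √(31329 + 4·5310)] = (1/2)[177 + √52569] ≈ (1/2)(177 + 229.2793) = 203.1397.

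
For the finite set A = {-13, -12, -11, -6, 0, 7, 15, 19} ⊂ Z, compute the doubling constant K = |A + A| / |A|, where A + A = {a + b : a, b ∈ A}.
K = |A + A| / |A| = 32/8 = 4

Enumerate A + A = {a + b : a, b ∈ A}. With |A| = 8, there are |A|^2 = 64 ordered sum pairs; collecting distinct values, A + A = {-26, -25, -24, -23, -22, -19, -18, -17, -13, -12, -11, -6, -5, -4, 0, 1, 2, 3, 4, 6, 7, 8, 9, 13, 14, 15, 19, 22, 26, 30, 34, 38}, so |A + A| = 32. Thus K = 32/8 = 4. For comparison, the minimum possible |A + A| over all 8-element sets is 2·8 − 1 = 15 (so min K = 15/8), attained only by arithmetic progressions.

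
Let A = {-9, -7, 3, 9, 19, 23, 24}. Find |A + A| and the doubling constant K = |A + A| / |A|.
K = |A + A| / |A| = 27/7

Enumerate A + A = {a + b : a, b ∈ A}. With |A| = 7, there are |A|^2 = 49 ordered sum pairs; collecting distinct values, A + A = {-18, -16, -14, -6, -4, 0, 2, 6, 10, 12, 14, 15, 16, 17, 18, 22, 26, 27, 28, 32, 33, 38, 42, 43, 46, 47, 48}, so |A + A| = 27. Thus K = 27/7. For comparison, the minimum possible |A + A| over all 7-element sets is 2·7 − 1 = 13 (so min K = 13/7), attained only by arithmetic progressions.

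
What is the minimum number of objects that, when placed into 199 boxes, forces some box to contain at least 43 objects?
n = (43 − 1)·199 + 1 = 8359

By the generalised pigeonhole principle, to guarantee some box contains ≥ r objects we need more than (r − 1) · k objects total. Threshold: n = (r − 1) · k + 1. With r = 43 and k = 199: n = 42 · 199 + 1 = 8358 + 1 = 8359. For n = 8358 = 42 · 199, we can put exactly 42 objects in every box, avoiding 43 in any single one — so 8359 is tight.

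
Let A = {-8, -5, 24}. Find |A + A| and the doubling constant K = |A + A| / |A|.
K = |A + A| / |A| = 6/3 = 2

Enumerate A + A = {a + b : a, b ∈ A}. With |A| = 3, there are |A|^2 = 9 ordered sum pairs; collecting distinct values, A + A = {-16, -13, -10, 16, 19, 48}, so |A + A| = 6. Thus K = 6/3 = 2. For comparison, the minimum possible |A + A| over all 3-element sets is 2·3 − 1 = 5 (so min K = 5/3), attained only by arithmetic progressions.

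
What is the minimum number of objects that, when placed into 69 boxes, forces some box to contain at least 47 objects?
n = (47 − 1)·69 + 1 = 3175

By the generalised pigeonhole principle, to guarantee some box contains ≥ r objects we need more than (r − 1) · k objects total. Threshold: n = (r − 1) · k + 1. With r = 47 and k = 69: n = 46 · 69 + 1 = 3174 + 1 = 3175. For n = 3174 = 46 · 69, we can put exactly 46 objects in every box, avoiding 47 in any single one — so 3175 is tight.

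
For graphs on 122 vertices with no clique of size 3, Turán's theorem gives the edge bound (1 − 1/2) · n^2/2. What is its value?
Turán density bound = (1/2) · 122^2/2 = 3721

Turán's theorem: ex(n, K_{r+1}) is achieved by the complete r-partite Turán graph T(n, r) with parts as balanced as possible, and is at most (1 − 1/r) · n^2/2. For r = 2, n = 122: the density bound is (1/2) · 14884/2 = 3721. Since 2 ∣ 122, the Turán graph T(122, 2) has parts of equal size 61, and its edge count e(T(122, 2)) = 3721 attains the density bound exactly.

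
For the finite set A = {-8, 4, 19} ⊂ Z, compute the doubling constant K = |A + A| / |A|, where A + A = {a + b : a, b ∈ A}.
K = |A + A| / |A| = 6/3 = 2

Enumerate A + A = {a + b : a, b ∈ A}. With |A| = 3, there are |A|^2 = 9 ordered sum pairs; collecting distinct values, A + A = {-16, -4, 8, 11, 23, 38}, so |A + A| = 6. Thus K = 6/3 = 2. For comparison, the minimum possible |A + A| over all 3-element sets is 2·3 − 1 = 5 (so min K = 5/3), attained only by arithmetic progressions.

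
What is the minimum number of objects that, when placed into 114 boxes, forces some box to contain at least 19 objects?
n = (19 − 1)·114 + 1 = 2053

By the generalised pigeonhole principle, to guarantee some box contains ≥ r objects we need more than (r − 1) · k objects total. Threshold: n = (r − 1) · k + 1. With r = 19 and k = 114: n = 18 · 114 + 1 = 2052 + 1 = 2053. For n = 2052 = 18 · 114, we can put exactly 18 objects in every box, avoiding 19 in any single one — so 2053 is tight.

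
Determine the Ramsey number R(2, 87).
R(2, 87) = 87

R(2, k) = k for all k ≥ 2: in a 2-colouring of K_k, either some edge is red (a red K_2) or all edges are blue (a blue K_k). And K_{86} coloured all-blue has no blue K_87, so R(2, 87) > 86. Hence R(2, 87) = 87.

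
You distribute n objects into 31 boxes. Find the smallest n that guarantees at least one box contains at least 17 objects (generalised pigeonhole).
n = (17 − 1)·31 + 1 = 497

By the generalised pigeonhole principle, to guarantee some box contains ≥ r objects we need more than (r − 1) · k objects total. Threshold: n = (r − 1) · k + 1. With r = 17 and k = 31: n = 16 · 31 + 1 = 496 + 1 = 497. For n = 496 = 16 · 31, we can put exactly 16 objects in every box, avoiding 17 in any single one — so 497 is tight.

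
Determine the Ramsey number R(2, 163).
R(2, 163) = 163

R(2, k) = k for all k ≥ 2: in a 2-colouring of K_k, either some edge is red (a red K_2) or all edges are blue (a blue K_k). And K_{162} coloured all-blue has no blue K_163, so R(2, 163) > 162. Hence R(2, 163) = 163.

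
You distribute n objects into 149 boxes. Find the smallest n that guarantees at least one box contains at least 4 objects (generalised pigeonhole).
n = (4 − 1)·149 + 1 = 448

By the generalised pigeonhole principle, to guarantee some box contains ≥ r objects we need more than (r − 1) · k objects total. Threshold: n = (r − 1) · k + 1. With r = 4 and k = 149: n = 3 · 149 + 1 = 447 + 1 = 448. For n = 447 = 3 · 149, we can put exactly 3 objects in every box, avoiding 4 in any single one — so 448 is tight.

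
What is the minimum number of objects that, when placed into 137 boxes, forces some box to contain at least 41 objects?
n = (41 − 1)·137 + 1 = 5481

By the generalised pigeonhole principle, to guarantee some box contains ≥ r objects we need more than (r − 1) · k objects total. Threshold: n = (r − 1) · k + 1. With r = 41 and k = 137: n = 40 · 137 + 1 = 5480 + 1 = 5481. For n = 5480 = 40 · 137, we can put exactly 40 objects in every box, avoiding 41 in any single one — so 5481 is tight.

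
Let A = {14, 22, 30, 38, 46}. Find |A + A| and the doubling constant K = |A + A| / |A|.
K = |A + A| / |A| = 9/5

Enumerate A + A = {a + b : a, b ∈ A}. With |A| = 5, there are |A|^2 = 25 ordered sum pairs; collecting distinct values, A + A = {28, 36, 44, 52, 60, 68, 76, 84, 92}, so |A + A| = 9. Thus K = 9/5. Here |A + A| = 2|A| − 1 = 9, the minimum possible — so K = 9/5 is minimal, which holds iff A is an arithmetic progression.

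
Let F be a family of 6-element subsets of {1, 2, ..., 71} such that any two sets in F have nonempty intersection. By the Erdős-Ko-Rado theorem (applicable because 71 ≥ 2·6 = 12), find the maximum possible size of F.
max |F| = C(70, 5) = 12103014

Erdős-Ko-Rado (1961): when n ≥ 2k, max |F| = C(n−1, k−1). The bound is attained by the star {A : i ∈ A} for any fixed i ∈ [n]. Here C(71−1, 6−1) = C(70, 5) = 12103014.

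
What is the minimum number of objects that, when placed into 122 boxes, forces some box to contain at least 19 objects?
n = (19 − 1)·122 + 1 = 2197

By the generalised pigeonhole principle, to guarantee some box contains ≥ r objects we need more than (r − 1) · k objects total. Threshold: n = (r − 1) · k + 1. With r = 19 and k = 122: n = 18 · 122 + 1 = 2196 + 1 = 2197. For n = 2196 = 18 · 122, we can put exactly 18 objects in every box, avoiding 19 in any single one — so 2197 is tight.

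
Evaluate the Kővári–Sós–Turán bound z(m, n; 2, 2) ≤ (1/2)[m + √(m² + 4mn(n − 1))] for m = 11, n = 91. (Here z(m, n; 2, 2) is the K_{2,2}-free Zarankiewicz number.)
z(11, 91; 2, 2) ≤ (1/2)[11 + √(11² + 4·11·91·90)] = (1/2)[11 + √360481] = 305.7003

Kővári–Sós–Turán: let r_1, ..., r_11 be the row sums and z = Σ r_i the total number of 1s. Each pair of columns can share at most one row with both entries 1 (else a 2×2 all-ones block appears), so Σ_i C(r_i, 2) ≤ C(91, 2) = 4095. By convexity Σ_i C(r_i, 2) ≥ 11·C(z/11, 2) = z(z − 11)/(2·11), giving z² − 11z − 11·91·90 ≤ 0 and hence z ≤ (1/2)[11 + √(121 + 4·90090)] = (1/2)[11 + √360481] ≈ (1/2)(11 + 600.4007) = 305.7003.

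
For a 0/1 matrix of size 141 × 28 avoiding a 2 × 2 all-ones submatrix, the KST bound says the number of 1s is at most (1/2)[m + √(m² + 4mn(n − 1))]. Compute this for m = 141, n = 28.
z(141, 28; 2, 2) ≤ (1/2)[141 + √(141² + 4·141·28·27)] = (1/2)[141 + √446265] = 404.5153

Kővári–Sós–Turán: let r_1, ..., r_141 be the row sums and z = Σ r_i the total number of 1s. Each pair of columns can share at most one row with both entries 1 (else a 2×2 all-ones block appears), so Σ_i C(r_i, 2) ≤ C(28, 2) = 378. By convexity Σ_i C(r_i, 2) ≥ 141·C(z/141, 2) = z(z − 141)/(2·141), giving z² − 141z − 141·28·27 ≤ 0 and hence z ≤ (1/2)[141 + √(19881 + 4·106596)] = (1/2)[141 + √446265] ≈ (1/2)(141 + 668.0307) = 404.5153.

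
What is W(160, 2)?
W(160, 2) = 160 + 1 = 161

A 2-term AP is any pair of integers, so a monochromatic 2-AP exists iff some colour is used at least twice. With 160 colours, the colouring i ↦ i on {1, ..., 160} uses each colour once, avoiding any monochromatic pair, so W(160, 2) > 160. For {1, ..., 161}, pigeonhole forces two integers of the same colour, which form a monochromatic 2-AP. Hence W(160, 2) = 161.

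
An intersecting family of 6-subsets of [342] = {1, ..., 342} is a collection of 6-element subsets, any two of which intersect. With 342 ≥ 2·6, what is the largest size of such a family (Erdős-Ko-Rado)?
max |F| = C(341, 5) = 37307689133

Erdős-Ko-Rado (1961): when n ≥ 2k, max |F| = C(n−1, k−1). The bound is attained by the star {A : i ∈ A} for any fixed i ∈ [n]. Here C(342−1, 6−1) = C(341, 5) = 37307689133.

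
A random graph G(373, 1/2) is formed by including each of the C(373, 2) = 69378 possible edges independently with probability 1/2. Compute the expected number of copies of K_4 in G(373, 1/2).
E[# K_4] = C(373, 4) · (1/2)^C(4, 2) = 793626505 / 2^6 = 12400414.140625

For each 4-subset S of vertices (there are C(373, 4) = 793626505 such S), let X_S = 1 if S induces a K_4 (all C(4, 2) = 6 edges present). Then P(X_S = 1) = (1/2)^6 = 1/64. By linearity of expectation, E[# K_4] = C(373, 4) · (1/2)^6 = 793626505 / 64 = 12400414.140625.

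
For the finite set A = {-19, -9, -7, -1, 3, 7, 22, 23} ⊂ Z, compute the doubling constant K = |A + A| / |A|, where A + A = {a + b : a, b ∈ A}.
K = |A + A| / |A| = 32/8 = 4

Enumerate A + A = {a + b : a, b ∈ A}. With |A| = 8, there are |A|^2 = 64 ordered sum pairs; collecting distinct values, A + A = {-38, -28, -26, -20, -18, -16, -14, -12, -10, -8, -6, -4, -2, 0, 2, 3, 4, 6, 10, 13, 14, 15, 16, 21, 22, 25, 26, 29, 30, 44, 45, 46}, so |A + A| = 32. Thus K = 32/8 = 4. For comparison, the minimum possible |A + A| over all 8-element sets is 2·8 − 1 = 15 (so min K = 15/8), attained only by arithmetic progressions.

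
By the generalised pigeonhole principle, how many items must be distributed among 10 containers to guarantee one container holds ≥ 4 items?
n = (4 − 1)·10 + 1 = 31

By the generalised pigeonhole principle, to guarantee some box contains ≥ r objects we need more than (r − 1) · k objects total. Threshold: n = (r − 1) · k + 1. With r = 4 and k = 10: n = 3 · 10 + 1 = 30 + 1 = 31. For n = 30 = 3 · 10, we can put exactly 3 objects in every box, avoiding 4 in any single one — so 31 is tight.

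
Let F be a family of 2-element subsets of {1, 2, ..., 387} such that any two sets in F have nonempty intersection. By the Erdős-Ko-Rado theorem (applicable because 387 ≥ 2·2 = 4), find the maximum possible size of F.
max |F| = C(386, 1) = 386

The Erdős-Ko-Rado theorem states: for n ≥ 2k, an intersecting family of k-subsets of an n-element set has size at most C(n − 1, k − 1), with equality for 'star' families {A ⊆ [n] : |A| = k, i ∈ A} (fix an element i). For n = 387, k = 2: C(386, 1) = 386.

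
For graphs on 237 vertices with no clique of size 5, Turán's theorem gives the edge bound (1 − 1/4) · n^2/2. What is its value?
Turán density bound = (3/4) · 237^2/2 = 168507/8 ≈ 21063.375

Turán's theorem: ex(n, K_{r+1}) is achieved by the complete r-partite Turán graph T(n, r) with parts as balanced as possible, and is at most (1 − 1/r) · n^2/2. For r = 4, n = 237: the density bound is (3/4) · 56169/2 = 168507/8 ≈ 21063.375. The integer-valued extremum is e(T(237, 4)) = 21063, which is strictly less than the density bound 168507/8 since 4 ∤ 237 (the parts of T(237, 4) cannot all be equal).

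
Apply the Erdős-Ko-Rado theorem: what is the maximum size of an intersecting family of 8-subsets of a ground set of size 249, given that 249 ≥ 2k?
max |F| = C(248, 7) = 10510678570392

Erdős-Ko-Rado (1961): when n ≥ 2k, max |F| = C(n−1, k−1). The bound is attained by the star {A : i ∈ A} for any fixed i ∈ [n]. Here C(249−1, 8−1) = C(248, 7) = 10510678570392.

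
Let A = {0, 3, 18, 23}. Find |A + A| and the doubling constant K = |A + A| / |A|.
K = |A + A| / |A| = 10/4 = 5/2

Enumerate A + A = {a + b : a, b ∈ A}. With |A| = 4, there are |A|^2 = 16 ordered sum pairs; collecting distinct values, A + A = {0, 3, 6, 18, 21, 23, 26, 36, 41, 46}, so |A + A| = 10. Thus K = 10/4 = 5/2. For comparison, the minimum possible |A + A| over all 4-element sets is 2·4 − 1 = 7 (so min K = 7/4), attained only by arithmetic progressions.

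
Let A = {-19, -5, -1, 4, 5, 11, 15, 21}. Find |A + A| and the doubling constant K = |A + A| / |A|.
K = |A + A| / |A| = 31/8

Enumerate A + A = {a + b : a, b ∈ A}. With |A| = 8, there are |A|^2 = 64 ordered sum pairs; collecting distinct values, A + A = {-38, -24, -20, -15, -14, -10, -8, -6, -4, -2, -1, 0, 2, 3, 4, 6, 8, 9, 10, 14, 15, 16, 19, 20, 22, 25, 26, 30, 32, 36, 42}, so |A + A| = 31. Thus K = 31/8. For comparison, the minimum possible |A + A| over all 8-element sets is 2·8 − 1 = 15 (so min K = 15/8), attained only by arithmetic progressions.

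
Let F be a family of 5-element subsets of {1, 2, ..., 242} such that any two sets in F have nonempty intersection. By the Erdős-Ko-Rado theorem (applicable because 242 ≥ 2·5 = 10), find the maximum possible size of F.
max |F| = C(241, 4) = 137085620

Erdős-Ko-Rado (1961): when n ≥ 2k, max |F| = C(n−1, k−1). The bound is attained by the star {A : i ∈ A} for any fixed i ∈ [n]. Here C(242−1, 5−1) = C(241, 4) = 137085620.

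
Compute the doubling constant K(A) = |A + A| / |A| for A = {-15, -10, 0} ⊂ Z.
K = |A + A| / |A| = 6/3 = 2

Enumerate A + A = {a + b : a, b ∈ A}. With |A| = 3, there are |A|^2 = 9 ordered sum pairs; collecting distinct values, A + A = {-30, -25, -20, -15, -10, 0}, so |A + A| = 6. Thus K = 6/3 = 2. For comparison, the minimum possible |A + A| over all 3-element sets is 2·3 − 1 = 5 (so min K = 5/3), attained only by arithmetic progressions.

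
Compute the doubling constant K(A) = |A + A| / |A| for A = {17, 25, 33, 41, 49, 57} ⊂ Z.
K = |A + A| / |A| = 11/6

Enumerate A + A = {a + b : a, b ∈ A}. With |A| = 6, there are |A|^2 = 36 ordered sum pairs; collecting distinct values, A + A = {34, 42, 50, 58, 66, 74, 82, 90, 98, 106, 114}, so |A + A| = 11. Thus K = 11/6. Here |A + A| = 2|A| − 1 = 11, the minimum possible — so K = 11/6 is minimal, which holds iff A is an arithmetic progression.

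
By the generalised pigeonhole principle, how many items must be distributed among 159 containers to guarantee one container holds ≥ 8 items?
n = (8 − 1)·159 + 1 = 1114

By the generalised pigeonhole principle, to guarantee some box contains ≥ r objects we need more than (r − 1) · k objects total. Threshold: n = (r − 1) · k + 1. With r = 8 and k = 159: n = 7 · 159 + 1 = 1113 + 1 = 1114. For n = 1113 = 7 · 159, we can put exactly 7 objects in every box, avoiding 8 in any single one — so 1114 is tight.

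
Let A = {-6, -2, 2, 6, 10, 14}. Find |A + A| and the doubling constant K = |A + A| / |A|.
K = |A + A| / |A| = 11/6

Enumerate A + A = {a + b : a, b ∈ A}. With |A| = 6, there are |A|^2 = 36 ordered sum pairs; collecting distinct values, A + A = {-12, -8, -4, 0, 4, 8, 12, 16, 20, 24, 28}, so |A + A| = 11. Thus K = 11/6. Here |A + A| = 2|A| − 1 = 11, the minimum possible — so K = 11/6 is minimal, which holds iff A is an arithmetic progression.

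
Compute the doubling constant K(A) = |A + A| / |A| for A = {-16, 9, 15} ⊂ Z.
K = |A + A| / |A| = 6/3 = 2

Enumerate A + A = {a + b : a, b ∈ A}. With |A| = 3, there are |A|^2 = 9 ordered sum pairs; collecting distinct values, A + A = {-32, -7, -1, 18, 24, 30}, so |A + A| = 6. Thus K = 6/3 = 2. For comparison, the minimum possible |A + A| over all 3-element sets is 2·3 − 1 = 5 (so min K = 5/3), attained only by arithmetic progressions.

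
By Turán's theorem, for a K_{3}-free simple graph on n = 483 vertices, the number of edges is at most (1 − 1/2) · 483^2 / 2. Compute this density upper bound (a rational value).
Turán density bound = (1/2) · 483^2/2 = 233289/4 ≈ 58322.25

Turán's theorem: ex(n, K_{r+1}) is achieved by the complete r-partite Turán graph T(n, r) with parts as balanced as possible, and is at most (1 − 1/r) · n^2/2. For r = 2, n = 483: the density bound is (1/2) · 233289/2 = 233289/4 ≈ 58322.25. The integer-valued extremum is e(T(483, 2)) = 58322, which is strictly less than the density bound 233289/4 since 2 ∤ 483 (the parts of T(483, 2) cannot all be equal).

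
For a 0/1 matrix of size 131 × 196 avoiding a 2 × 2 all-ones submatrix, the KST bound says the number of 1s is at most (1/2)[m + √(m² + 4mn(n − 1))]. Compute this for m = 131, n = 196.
z(131, 196; 2, 2) ≤ (1/2)[131 + √(131² + 4·131·196·195)] = (1/2)[131 + √20044441] = 2304.0509

Kővári–Sós–Turán: let r_1, ..., r_131 be the row sums and z = Σ r_i the total number of 1s. Each pair of columns can share at most one row with both entries 1 (else a 2×2 all-ones block appears), so Σ_i C(r_i, 2) ≤ C(196, 2) = 19110. By convexity Σ_i C(r_i, 2) ≥ 131·C(z/131, 2) = z(z − 131)/(2·131), giving z² − 131z − 131·196·195 ≤ 0 and hence z ≤ (1/2)[131 + √(17161 + 4·5006820)] = (1/2)[131 + √20044441] ≈ (1/2)(131 + 4477.1019) = 2304.0509.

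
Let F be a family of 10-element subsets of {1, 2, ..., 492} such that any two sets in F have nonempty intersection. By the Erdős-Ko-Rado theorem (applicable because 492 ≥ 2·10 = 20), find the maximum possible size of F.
max |F| = C(491, 9) = 4245635264147361315

The Erdős-Ko-Rado theorem states: for n ≥ 2k, an intersecting family of k-subsets of an n-element set has size at most C(n − 1, k − 1), with equality for 'star' families {A ⊆ [n] : |A| = k, i ∈ A} (fix an element i). For n = 492, k = 10: C(491, 9) = 4245635264147361315.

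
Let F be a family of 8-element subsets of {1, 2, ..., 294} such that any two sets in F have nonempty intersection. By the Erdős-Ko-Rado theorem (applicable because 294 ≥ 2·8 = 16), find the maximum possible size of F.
max |F| = C(293, 7) = 34220247753264

The Erdős-Ko-Rado theorem states: for n ≥ 2k, an intersecting family of k-subsets of an n-element set has size at most C(n − 1, k − 1), with equality for 'star' families {A ⊆ [n] : |A| = k, i ∈ A} (fix an element i). For n = 294, k = 8: C(293, 7) = 34220247753264.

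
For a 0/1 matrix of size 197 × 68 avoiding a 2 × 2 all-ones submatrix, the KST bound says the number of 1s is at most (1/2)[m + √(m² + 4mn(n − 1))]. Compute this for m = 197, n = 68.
z(197, 68; 2, 2) ≤ (1/2)[197 + √(197² + 4·197·68·67)] = (1/2)[197 + √3628937] = 1050.9885

Kővári–Sós–Turán: let r_1, ..., r_197 be the row sums and z = Σ r_i the total number of 1s. Each pair of columns can share at most one row with both entries 1 (else a 2×2 all-ones block appears), so Σ_i C(r_i, 2) ≤ C(68, 2) = 2278. By convexity Σ_i C(r_i, 2) ≥ 197·C(z/197, 2) = z(z − 197)/(2·197), giving z² − 197z − 197·68·67 ≤ 0 and hence z ≤ (1/2)[197 + √(38809 + 4·897532)] = (1/2)[197 + √3628937] ≈ (1/2)(197 + 1904.9769) = 1050.9885.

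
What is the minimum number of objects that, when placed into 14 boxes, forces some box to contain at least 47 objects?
n = (47 − 1)·14 + 1 = 645

By the generalised pigeonhole principle, to guarantee some box contains ≥ r objects we need more than (r − 1) · k objects total. Threshold: n = (r − 1) · k + 1. With r = 47 and k = 14: n = 46 · 14 + 1 = 644 + 1 = 645. For n = 644 = 46 · 14, we can put exactly 46 objects in every box, avoiding 47 in any single one — so 645 is tight.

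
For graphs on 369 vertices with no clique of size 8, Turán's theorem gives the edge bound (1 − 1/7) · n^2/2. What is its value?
Turán density bound = (6/7) · 369^2/2 = 408483/7 ≈ 58354.7143

Turán's theorem: ex(n, K_{r+1}) is achieved by the complete r-partite Turán graph T(n, r) with parts as balanced as possible, and is at most (1 − 1/r) · n^2/2. For r = 7, n = 369: the density bound is (6/7) · 136161/2 = 408483/7 ≈ 58354.7143. The integer-valued extremum is e(T(369, 7)) = 58354, which is strictly less than the density bound 408483/7 since 7 ∤ 369 (the parts of T(369, 7) cannot all be equal).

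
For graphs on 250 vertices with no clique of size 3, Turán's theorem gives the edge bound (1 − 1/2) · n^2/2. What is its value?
Turán density bound = (1/2) · 250^2/2 = 15625

Turán's theorem: ex(n, K_{r+1}) is achieved by the complete r-partite Turán graph T(n, r) with parts as balanced as possible, and is at most (1 − 1/r) · n^2/2. For r = 2, n = 250: the density bound is (1/2) · 62500/2 = 15625. Since 2 ∣ 250, the Turán graph T(250, 2) has parts of equal size 125, and its edge count e(T(250, 2)) = 15625 attains the density bound exactly.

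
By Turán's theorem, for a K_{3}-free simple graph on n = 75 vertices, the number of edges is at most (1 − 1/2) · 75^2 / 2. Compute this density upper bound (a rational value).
Turán density bound = (1/2) · 75^2/2 = 5625/4 ≈ 1406.25

Turán's theorem: ex(n, K_{r+1}) is achieved by the complete r-partite Turán graph T(n, r) with parts as balanced as possible, and is at most (1 − 1/r) · n^2/2. For r = 2, n = 75: the density bound is (1/2) · 5625/2 = 5625/4 ≈ 1406.25. The integer-valued extremum is e(T(75, 2)) = 1406, which is strictly less than the density bound 5625/4 since 2 ∤ 75 (the parts of T(75, 2) cannot all be equal).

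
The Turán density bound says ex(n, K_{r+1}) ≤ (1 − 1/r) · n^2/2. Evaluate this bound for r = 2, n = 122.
Turán density bound = (1/2) · 122^2/2 = 3721

Turán's theorem: ex(n, K_{r+1}) is achieved by the complete r-partite Turán graph T(n, r) with parts as balanced as possible, and is at most (1 − 1/r) · n^2/2. For r = 2, n = 122: the density bound is (1/2) · 14884/2 = 3721. Since 2 ∣ 122, the Turán graph T(122, 2) has parts of equal size 61, and its edge count e(T(122, 2)) = 3721 attains the density bound exactly.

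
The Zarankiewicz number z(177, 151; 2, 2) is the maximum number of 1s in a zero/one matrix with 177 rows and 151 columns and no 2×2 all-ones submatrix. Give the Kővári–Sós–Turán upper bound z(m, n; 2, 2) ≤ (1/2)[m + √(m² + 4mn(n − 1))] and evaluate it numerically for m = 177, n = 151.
z(177, 151; 2, 2) ≤ (1/2)[177 + √(177² + 4·177·151·150)] = (1/2)[177 + √16067529] = 2092.7161

Kővári–Sós–Turán: let r_1, ..., r_177 be the row sums and z = Σ r_i the total number of 1s. Each pair of columns can share at most one row with both entries 1 (else a 2×2 all-ones block appears), so Σ_i C(r_i, 2) ≤ C(151, 2) = 11325. By convexity Σ_i C(r_i, 2) ≥ 177·C(z/177, 2) = z(z − 177)/(2·177), giving z² − 177z − 177·151·150 ≤ 0 and hence z ≤ (1/2)[177 + √(31329 + 4·4009050)] = (1/2)[177 + √16067529] ≈ (1/2)(177 + 4008.4322) = 2092.7161.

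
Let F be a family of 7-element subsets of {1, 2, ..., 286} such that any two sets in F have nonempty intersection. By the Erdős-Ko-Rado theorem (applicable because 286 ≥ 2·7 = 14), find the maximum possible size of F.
max |F| = C(285, 6) = 705879547660

Erdős-Ko-Rado (1961): when n ≥ 2k, max |F| = C(n−1, k−1). The bound is attained by the star {A : i ∈ A} for any fixed i ∈ [n]. Here C(286−1, 7−1) = C(285, 6) = 705879547660.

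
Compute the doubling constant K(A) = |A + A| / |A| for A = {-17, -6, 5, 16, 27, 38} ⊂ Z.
K = |A + A| / |A| = 11/6

Enumerate A + A = {a + b : a, b ∈ A}. With |A| = 6, there are |A|^2 = 36 ordered sum pairs; collecting distinct values, A + A = {-34, -23, -12, -1, 10, 21, 32, 43, 54, 65, 76}, so |A + A| = 11. Thus K = 11/6. Here |A + A| = 2|A| − 1 = 11, the minimum possible — so K = 11/6 is minimal, which holds iff A is an arithmetic progression.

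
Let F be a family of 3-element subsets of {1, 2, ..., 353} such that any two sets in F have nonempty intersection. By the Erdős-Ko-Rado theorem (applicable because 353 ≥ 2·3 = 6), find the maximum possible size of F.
max |F| = C(352, 2) = 61776

Erdős-Ko-Rado (1961): when n ≥ 2k, max |F| = C(n−1, k−1). The bound is attained by the star {A : i ∈ A} for any fixed i ∈ [n]. Here C(353−1, 3−1) = C(352, 2) = 61776.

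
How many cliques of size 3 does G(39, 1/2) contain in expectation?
E[# K_3] = C(39, 3) · (1/2)^C(3, 2) = 9139 / 2^3 = 1142.375

For each 3-subset S of vertices (there are C(39, 3) = 9139 such S), let X_S = 1 if S induces a K_3 (all C(3, 2) = 3 edges present). Then P(X_S = 1) = (1/2)^3 = 1/8. By linearity of expectation, E[# K_3] = C(39, 3) · (1/2)^3 = 9139 / 8 = 1142.375.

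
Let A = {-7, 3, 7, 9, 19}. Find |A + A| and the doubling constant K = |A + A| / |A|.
K = |A + A| / |A| = 14/5

Enumerate A + A = {a + b : a, b ∈ A}. With |A| = 5, there are |A|^2 = 25 ordered sum pairs; collecting distinct values, A + A = {-14, -4, 0, 2, 6, 10, 12, 14, 16, 18, 22, 26, 28, 38}, so |A + A| = 14. Thus K = 14/5. For comparison, the minimum possible |A + A| over all 5-element sets is 2·5 − 1 = 9 (so min K = 9/5), attained only by arithmetic progressions.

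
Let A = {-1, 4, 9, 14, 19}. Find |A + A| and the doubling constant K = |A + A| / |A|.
K = |A + A| / |A| = 9/5

Enumerate A + A = {a + b : a, b ∈ A}. With |A| = 5, there are |A|^2 = 25 ordered sum pairs; collecting distinct values, A + A = {-2, 3, 8, 13, 18, 23, 28, 33, 38}, so |A + A| = 9. Thus K = 9/5. Here |A + A| = 2|A| − 1 = 9, the minimum possible — so K = 9/5 is minimal, which holds iff A is an arithmetic progression.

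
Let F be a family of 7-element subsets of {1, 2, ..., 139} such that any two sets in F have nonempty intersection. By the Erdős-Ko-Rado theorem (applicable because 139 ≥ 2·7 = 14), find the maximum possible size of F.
max |F| = C(138, 6) = 8592039666

Erdős-Ko-Rado (1961): when n ≥ 2k, max |F| = C(n−1, k−1). The bound is attained by the star {A : i ∈ A} for any fixed i ∈ [n]. Here C(139−1, 7−1) = C(138, 6) = 8592039666.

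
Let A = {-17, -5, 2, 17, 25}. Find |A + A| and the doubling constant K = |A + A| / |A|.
K = |A + A| / |A| = 15/5 = 3

Enumerate A + A = {a + b : a, b ∈ A}. With |A| = 5, there are |A|^2 = 25 ordered sum pairs; collecting distinct values, A + A = {-34, -22, -15, -10, -3, 0, 4, 8, 12, 19, 20, 27, 34, 42, 50}, so |A + A| = 15. Thus K = 15/5 = 3. For comparison, the minimum possible |A + A| over all 5-element sets is 2·5 − 1 = 9 (so min K = 9/5), attained only by arithmetic progressions.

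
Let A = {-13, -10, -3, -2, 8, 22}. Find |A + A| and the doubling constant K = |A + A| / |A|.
K = |A + A| / |A| = 20/6 = 10/3

Enumerate A + A = {a + b : a, b ∈ A}. With |A| = 6, there are |A|^2 = 36 ordered sum pairs; collecting distinct values, A + A = {-26, -23, -20, -16, -15, -13, -12, -6, -5, -4, -2, 5, 6, 9, 12, 16, 19, 20, 30, 44}, so |A + A| = 20. Thus K = 20/6 = 10/3. For comparison, the minimum possible |A + A| over all 6-element sets is 2·6 − 1 = 11 (so min K = 11/6), attained only by arithmetic progressions.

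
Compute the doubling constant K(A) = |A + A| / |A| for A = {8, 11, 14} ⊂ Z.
K = |A + A| / |A| = 5/3

Enumerate A + A = {a + b : a, b ∈ A}. With |A| = 3, there are |A|^2 = 9 ordered sum pairs; collecting distinct values, A + A = {16, 19, 22, 25, 28}, so |A + A| = 5. Thus K = 5/3. Here |A + A| = 2|A| − 1 = 5, the minimum possible — so K = 5/3 is minimal, which holds iff A is an arithmetic progression.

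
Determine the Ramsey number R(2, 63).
R(2, 63) = 63

R(2, k) = k for all k ≥ 2: in a 2-colouring of K_k, either some edge is red (a red K_2) or all edges are blue (a blue K_k). And K_{62} coloured all-blue has no blue K_63, so R(2, 63) > 62. Hence R(2, 63) = 63.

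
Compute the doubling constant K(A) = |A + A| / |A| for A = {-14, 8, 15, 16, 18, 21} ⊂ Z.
K = |A + A| / |A| = 20/6 = 10/3

Enumerate A + A = {a + b : a, b ∈ A}. With |A| = 6, there are |A|^2 = 36 ordered sum pairs; collecting distinct values, A + A = {-28, -6, 1, 2, 4, 7, 16, 23, 24, 26, 29, 30, 31, 32, 33, 34, 36, 37, 39, 42}, so |A + A| = 20. Thus K = 20/6 = 10/3. For comparison, the minimum possible |A + A| over all 6-element sets is 2·6 − 1 = 11 (so min K = 11/6), attained only by arithmetic progressions.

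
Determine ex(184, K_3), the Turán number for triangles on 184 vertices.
ex(184, K_3) = ⌊184^2/4⌋ = 8464

Mantel (1907): a triangle-free graph on n vertices has at most ⌊n^2/4⌋ edges, with equality for the complete bipartite graph K_{⌊n/2⌋, ⌈n/2⌉}. For n = 184: ⌊184^2/4⌋ = ⌊33856/4⌋ = 8464. The extremal graph is K_{92, 92}, which has 92·92 = 8464 edges.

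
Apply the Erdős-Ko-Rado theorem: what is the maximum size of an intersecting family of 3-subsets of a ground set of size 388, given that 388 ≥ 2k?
max |F| = C(387, 2) = 74691

Erdős-Ko-Rado (1961): when n ≥ 2k, max |F| = C(n−1, k−1). The bound is attained by the star {A : i ∈ A} for any fixed i ∈ [n]. Here C(388−1, 3−1) = C(387, 2) = 74691.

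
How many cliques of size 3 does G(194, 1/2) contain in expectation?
E[# K_3] = C(194, 3) · (1/2)^C(3, 2) = 1198144 / 2^3 = 149768

For each 3-subset S of vertices (there are C(194, 3) = 1198144 such S), let X_S = 1 if S induces a K_3 (all C(3, 2) = 3 edges present). Then P(X_S = 1) = (1/2)^3 = 1/8. By linearity of expectation, E[# K_3] = C(194, 3) · (1/2)^3 = 1198144 / 8 = 149768.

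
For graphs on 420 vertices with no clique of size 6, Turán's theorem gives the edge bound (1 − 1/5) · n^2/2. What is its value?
Turán density bound = (4/5) · 420^2/2 = 70560

Turán's theorem: ex(n, K_{r+1}) is achieved by the complete r-partite Turán graph T(n, r) with parts as balanced as possible, and is at most (1 − 1/r) · n^2/2. For r = 5, n = 420: the density bound is (4/5) · 176400/2 = 70560. Since 5 ∣ 420, the Turán graph T(420, 5) has parts of equal size 84, and its edge count e(T(420, 5)) = 70560 attains the density bound exactly.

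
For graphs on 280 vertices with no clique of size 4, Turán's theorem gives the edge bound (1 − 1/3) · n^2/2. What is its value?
Turán density bound = (2/3) · 280^2/2 = 78400/3 ≈ 26133.3333

Turán's theorem: ex(n, K_{r+1}) is achieved by the complete r-partite Turán graph T(n, r) with parts as balanced as possible, and is at most (1 − 1/r) · n^2/2. For r = 3, n = 280: the density bound is (2/3) · 78400/2 = 78400/3 ≈ 26133.3333. The integer-valued extremum is e(T(280, 3)) = 26133, which is strictly less than the density bound 78400/3 since 3 ∤ 280 (the parts of T(280, 3) cannot all be equal).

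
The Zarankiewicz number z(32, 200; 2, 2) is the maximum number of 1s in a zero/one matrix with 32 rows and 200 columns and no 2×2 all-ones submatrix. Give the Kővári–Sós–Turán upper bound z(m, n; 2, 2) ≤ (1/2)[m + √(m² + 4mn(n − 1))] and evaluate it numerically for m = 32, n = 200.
z(32, 200; 2, 2) ≤ (1/2)[32 + √(32² + 4·32·200·199)] = (1/2)[32 + √5095424] = 1144.6523

Kővári–Sós–Turán: let r_1, ..., r_32 be the row sums and z = Σ r_i the total number of 1s. Each pair of columns can share at most one row with both entries 1 (else a 2×2 all-ones block appears), so Σ_i C(r_i, 2) ≤ C(200, 2) = 19900. By convexity Σ_i C(r_i, 2) ≥ 32·C(z/32, 2) = z(z − 32)/(2·32), giving z² − 32z − 32·200·199 ≤ 0 and hence z ≤ (1/2)[32 + √(1024 + 4·1273600)] = (1/2)[32 + √5095424] ≈ (1/2)(32 + 2257.3046) = 1144.6523.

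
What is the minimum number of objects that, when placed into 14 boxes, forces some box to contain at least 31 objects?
n = (31 − 1)·14 + 1 = 421

By the generalised pigeonhole principle, to guarantee some box contains ≥ r objects we need more than (r − 1) · k objects total. Threshold: n = (r − 1) · k + 1. With r = 31 and k = 14: n = 30 · 14 + 1 = 420 + 1 = 421. For n = 420 = 30 · 14, we can put exactly 30 objects in every box, avoiding 31 in any single one — so 421 is tight.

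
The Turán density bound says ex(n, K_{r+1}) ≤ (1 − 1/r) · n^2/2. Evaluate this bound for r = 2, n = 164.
Turán density bound = (1/2) · 164^2/2 = 6724

Turán's theorem: ex(n, K_{r+1}) is achieved by the complete r-partite Turán graph T(n, r) with parts as balanced as possible, and is at most (1 − 1/r) · n^2/2. For r = 2, n = 164: the density bound is (1/2) · 26896/2 = 6724. Since 2 ∣ 164, the Turán graph T(164, 2) has parts of equal size 82, and its edge count e(T(164, 2)) = 6724 attains the density bound exactly.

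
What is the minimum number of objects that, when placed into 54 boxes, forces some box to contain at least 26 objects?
n = (26 − 1)·54 + 1 = 1351

By the generalised pigeonhole principle, to guarantee some box contains ≥ r objects we need more than (r − 1) · k objects total. Threshold: n = (r − 1) · k + 1. With r = 26 and k = 54: n = 25 · 54 + 1 = 1350 + 1 = 1351. For n = 1350 = 25 · 54, we can put exactly 25 objects in every box, avoiding 26 in any single one — so 1351 is tight.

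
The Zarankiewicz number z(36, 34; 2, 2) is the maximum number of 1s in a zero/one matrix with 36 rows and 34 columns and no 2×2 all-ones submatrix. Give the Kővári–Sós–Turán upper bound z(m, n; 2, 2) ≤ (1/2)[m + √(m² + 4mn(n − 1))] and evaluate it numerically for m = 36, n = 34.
z(36, 34; 2, 2) ≤ (1/2)[36 + √(36² + 4·36·34·33)] = (1/2)[36 + √162864] = 219.7821

Kővári–Sós–Turán: let r_1, ..., r_36 be the row sums and z = Σ r_i the total number of 1s. Each pair of columns can share at most one row with both entries 1 (else a 2×2 all-ones block appears), so Σ_i C(r_i, 2) ≤ C(34, 2) = 561. By convexity Σ_i C(r_i, 2) ≥ 36·C(z/36, 2) = z(z − 36)/(2·36), giving z² − 36z − 36·34·33 ≤ 0 and hence z ≤ (1/2)[36 + √(1296 + 4·40392)] = (1/2)[36 + √162864] ≈ (1/2)(36 + 403.5641) = 219.7821.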